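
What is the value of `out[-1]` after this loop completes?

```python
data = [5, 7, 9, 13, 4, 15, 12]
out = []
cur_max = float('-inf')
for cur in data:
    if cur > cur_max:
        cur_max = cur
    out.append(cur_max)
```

Running max ends at 15
`out` takes the values: [] → [5] → [5, 7] → [5, 7, 9] → [5, 7, 9, 13] → [5, 7, 9, 13, 13] → [5, 7, 9, 13, 13, 15] → [5, 7, 9, 13, 13, 15, 15]
So `out[-1]` = 15

Answer: 15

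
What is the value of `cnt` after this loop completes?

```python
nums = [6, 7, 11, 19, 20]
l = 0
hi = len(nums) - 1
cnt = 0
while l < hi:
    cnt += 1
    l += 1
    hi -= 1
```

Iterations until pointers meet (list length 5)
`cnt` takes the values: 0 → 1 → 2

Answer: 2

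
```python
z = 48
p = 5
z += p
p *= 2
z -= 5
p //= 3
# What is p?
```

Trace:
`z = 48` → z = 48
`p = 5` → p = 5
`z += p` → z = 53
`p *= 2` → p = 10
`z -= 5` → z = 48
`p //= 3` → p = 3
So p = 3

Answer: 3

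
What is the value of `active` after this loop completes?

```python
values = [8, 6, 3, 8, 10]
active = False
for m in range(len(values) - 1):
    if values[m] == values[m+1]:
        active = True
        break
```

Check consecutive duplicates in [8, 6, 3, 8, 10]
`active` takes the values: False

Answer: False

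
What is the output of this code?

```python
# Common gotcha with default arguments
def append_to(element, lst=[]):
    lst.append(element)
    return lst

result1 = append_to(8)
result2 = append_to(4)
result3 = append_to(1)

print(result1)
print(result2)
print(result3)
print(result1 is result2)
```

Key concept: mutable default argument gotcha.
Step by step:
`result1 = append_to(8)` → result1 = [8]
`result2 = append_to(4)` → result1 = [8, 4] (same object as result2); result2 = [8, 4] (same object as result1)
`result3 = append_to(1)` → result1 = [8, 4, 1] (same object as result2, result3); result2 = [8, 4, 1] (same object as result1, result3); result3 = [8, 4, 1] (same object as result1, result2)
`print(result1)` → prints [8, 4, 1]
`print(result2)` → prints [8, 4, 1]
`print(result3)` → prints [8, 4, 1]
`print(result1 is result2)` → prints True

Answer:
[8, 4, 1]
[8, 4, 1]
[8, 4, 1]
True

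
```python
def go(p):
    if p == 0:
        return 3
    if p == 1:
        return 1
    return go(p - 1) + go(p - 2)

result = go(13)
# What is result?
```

Build up from base cases: go(0)=3, go(1)=1, go(2)=4, go(3)=5, go(4)=9, go(5)=14, go(6)=23, ..., go(13)=665

Answer: 665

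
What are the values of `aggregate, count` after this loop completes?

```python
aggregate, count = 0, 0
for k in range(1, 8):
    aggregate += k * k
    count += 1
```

Sum of squares and count
`aggregate, count` takes the values: (0, 0) → (1, 0) → (1, 1) → (5, 1) → (5, 2) → (14, 2) → (14, 3) → (30, 3) → (30, 4) → (55, 4) → (55, 5) → (91, 5) → (91, 6) → (140, 6) → (140, 7)

Answer: 140, 7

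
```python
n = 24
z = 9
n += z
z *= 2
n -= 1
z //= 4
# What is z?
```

Trace:
`n = 24` → n = 24
`z = 9` → z = 9
`n += z` → n = 33
`z *= 2` → z = 18
`n -= 1` → n = 32
`z //= 4` → z = 4
So z = 4

Answer: 4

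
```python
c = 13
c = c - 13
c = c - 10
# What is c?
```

Trace:
`c = 13` → c = 13
`c = c - 13` → c = 0
`c = c - 10` → c = -10
So c = -10

Answer: -10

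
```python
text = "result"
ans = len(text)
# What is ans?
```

Trace:
`text = "result"` → text = 'result'
`ans = len(text)` → ans = 6
So ans = 6

Answer: 6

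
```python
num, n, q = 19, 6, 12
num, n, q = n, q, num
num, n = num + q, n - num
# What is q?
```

Trace:
`num, n, q = 19, 6, 12` → num = 19; n = 6; q = 12
`num, n, q = n, q, num` → num = 6; n = 12; q = 19
`num, n = num + q, n - num` → num = 25; n = 6
So q = 19

Answer: 19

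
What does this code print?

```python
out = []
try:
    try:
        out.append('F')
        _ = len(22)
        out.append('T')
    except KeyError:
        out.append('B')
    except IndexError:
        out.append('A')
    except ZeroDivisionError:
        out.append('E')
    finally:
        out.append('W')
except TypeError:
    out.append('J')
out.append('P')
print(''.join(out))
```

Execution trace: 'F' (inner try body) → 'W' (inner finally) → 'J' (outer except TypeError) → 'P' (after the try/except). Output: FWJP

Answer: FWJP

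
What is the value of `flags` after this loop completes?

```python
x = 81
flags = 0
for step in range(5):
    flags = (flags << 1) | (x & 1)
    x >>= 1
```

Reverse lowest 5 bits of 81
`flags` takes the values: 0 → 1 → 2 → 4 → 8 → 17

Answer: 17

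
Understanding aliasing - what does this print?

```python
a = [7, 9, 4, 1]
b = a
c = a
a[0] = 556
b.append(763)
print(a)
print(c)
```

Key concept: multiple aliases.
Step by step:
`a = [7, 9, 4, 1]` → a = [7, 9, 4, 1]
`b = a` → b = [7, 9, 4, 1] (same object as a)
`c = a` → c = [7, 9, 4, 1] (same object as a, b)
`a[0] = 556` → a = [556, 9, 4, 1] (same object as b, c); b = [556, 9, 4, 1] (same object as a, c); c = [556, 9, 4, 1] (same object as a, b)
`b.append(763)` → a = [556, 9, 4, 1, 763] (same object as b, c); b = [556, 9, 4, 1, 763] (same object as a, c); c = [556, 9, 4, 1, 763] (same object as a, b)
`print(a)` → prints [556, 9, 4, 1, 763]
`print(c)` → prints [556, 9, 4, 1, 763]

Answer:
[556, 9, 4, 1, 763]
[556, 9, 4, 1, 763]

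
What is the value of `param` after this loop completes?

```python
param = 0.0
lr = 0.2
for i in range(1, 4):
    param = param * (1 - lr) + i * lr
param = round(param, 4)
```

Moving average with lr=0.2
`param` takes the values: 0.0 → 0.2 → 0.56 → 1.048

Answer: 1.048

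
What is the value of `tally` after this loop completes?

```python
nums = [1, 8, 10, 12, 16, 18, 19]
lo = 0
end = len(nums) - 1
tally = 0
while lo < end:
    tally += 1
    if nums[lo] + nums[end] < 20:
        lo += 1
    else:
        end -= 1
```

Steps to find pair summing to 20
`tally` takes the values: 0 → 1 → 2 → 3 → 4 → 5 → 6

Answer: 6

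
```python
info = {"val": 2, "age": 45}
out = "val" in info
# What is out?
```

Trace:
`info = {"val": 2, "age": 45}` → info = {'val': 2, 'age': 45}
`out = "val" in info` → out = True
So out = True

Answer: True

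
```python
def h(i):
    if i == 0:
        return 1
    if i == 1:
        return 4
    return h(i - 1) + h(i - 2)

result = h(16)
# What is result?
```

Build up from base cases: h(0)=1, h(1)=4, h(2)=5, h(3)=9, h(4)=14, h(5)=23, h(6)=37, ..., h(16)=4558

Answer: 4558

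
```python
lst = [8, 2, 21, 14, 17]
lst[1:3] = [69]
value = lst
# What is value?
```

Trace:
`lst = [8, 2, 21, 14, 17]` → lst = [8, 2, 21, 14, 17]
`lst[1:3] = [69]` → lst = [8, 69, 14, 17]
`value = lst` → value = [8, 69, 14, 17]
So value = [8, 69, 14, 17]

Answer: [8, 69, 14, 17]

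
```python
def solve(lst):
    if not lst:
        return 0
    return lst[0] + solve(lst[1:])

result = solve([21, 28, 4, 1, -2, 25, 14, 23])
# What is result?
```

21 + 28 + 4 + 1 + (-2) + 25 + 14 + 23 + 0 = 114

Answer: 114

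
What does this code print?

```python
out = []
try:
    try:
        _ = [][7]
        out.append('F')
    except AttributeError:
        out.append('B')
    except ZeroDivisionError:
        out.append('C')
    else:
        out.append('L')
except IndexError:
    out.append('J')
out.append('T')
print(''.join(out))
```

Execution trace: 'J' (outer except IndexError) → 'T' (after the try/except). Output: JT

Answer: JT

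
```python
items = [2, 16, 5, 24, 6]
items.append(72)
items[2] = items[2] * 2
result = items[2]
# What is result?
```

Trace:
`items = [2, 16, 5, 24, 6]` → items = [2, 16, 5, 24, 6]
`items.append(72)` → items = [2, 16, 5, 24, 6, 72]
`items[2] = items[2] * 2` → items = [2, 16, 10, 24, 6, 72]
`result = items[2]` → result = 10
So result = 10

Answer: 10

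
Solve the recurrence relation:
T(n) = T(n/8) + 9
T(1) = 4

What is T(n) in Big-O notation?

Each step divides n by 8 and adds 9. After log_8(n) steps we reach T(1)=4. So T(n) = 9·log_8(n) + 4 = O(log n).

Answer: O(log n)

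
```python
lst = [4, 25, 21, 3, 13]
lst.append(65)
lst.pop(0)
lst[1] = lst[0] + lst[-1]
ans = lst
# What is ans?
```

Trace:
`lst = [4, 25, 21, 3, 13]` → lst = [4, 25, 21, 3, 13]
`lst.append(65)` → lst = [4, 25, 21, 3, 13, 65]
`lst.pop(0)` → lst = [25, 21, 3, 13, 65]
`lst[1] = lst[0] + lst[-1]` → lst = [25, 90, 3, 13, 65]
`ans = lst` → ans = [25, 90, 3, 13, 65]
So ans = [25, 90, 3, 13, 65]

Answer: [25, 90, 3, 13, 65]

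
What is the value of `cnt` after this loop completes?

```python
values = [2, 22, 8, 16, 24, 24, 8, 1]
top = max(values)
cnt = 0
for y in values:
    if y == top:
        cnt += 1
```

Count of max value 24 in [2, 22, 8, 16, 24, 24, 8, 1]
`cnt` takes the values: 0 → 1 → 2

Answer: 2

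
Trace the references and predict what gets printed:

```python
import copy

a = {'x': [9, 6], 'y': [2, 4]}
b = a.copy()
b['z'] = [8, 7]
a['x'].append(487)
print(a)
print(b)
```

Key concept: shallow copy of dict with mutable values.
Step by step:
`a = {'x': [9, 6], 'y': [2, 4]}` → a = {'x': [9, 6], 'y': [2, 4]}
`b = a.copy()` → b = {'x': [9, 6], 'y': [2, 4]}
`b['z'] = [8, 7]` → b = {'x': [9, 6], 'y': [2, 4], 'z': [8, 7]}
`a['x'].append(487)` → a = {'x': [9, 6, 487], 'y': [2, 4]}; b = {'x': [9, 6, 487], 'y': [2, 4], 'z': [8, 7]}
`print(a)` → prints {'x': [9, 6, 487], 'y': [2, 4]}
`print(b)` → prints {'x': [9, 6, 487], 'y': [2, 4], 'z': [8, 7]}

Answer:
{'x': [9, 6, 487], 'y': [2, 4]}
{'x': [9, 6, 487], 'y': [2, 4], 'z': [8, 7]}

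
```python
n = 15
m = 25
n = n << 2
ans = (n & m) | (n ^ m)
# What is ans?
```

Trace:
`n = 15` → n = 15
`m = 25` → m = 25
`n = n << 2` → n = 60
`ans = (n & m) | (n ^ m)` → ans = 61
So ans = 61

Answer: 61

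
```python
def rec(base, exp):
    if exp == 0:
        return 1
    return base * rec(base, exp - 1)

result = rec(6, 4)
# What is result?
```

rec(6, 4) = 6 * 6 * 6 * 6 = 1296

Answer: 1296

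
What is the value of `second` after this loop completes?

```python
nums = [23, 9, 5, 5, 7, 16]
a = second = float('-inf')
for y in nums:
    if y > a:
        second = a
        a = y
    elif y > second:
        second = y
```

Second largest (with repeats) in [23, 9, 5, 5, 7, 16]
`second` takes the values: -inf → 9 → 16

Answer: 16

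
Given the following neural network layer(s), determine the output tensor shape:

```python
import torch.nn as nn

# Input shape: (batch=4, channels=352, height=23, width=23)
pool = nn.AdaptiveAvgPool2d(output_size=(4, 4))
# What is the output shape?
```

Input: (4, 352, 23, 23) -> Output: (4, 352, 4, 4)

Answer: (4, 352, 4, 4)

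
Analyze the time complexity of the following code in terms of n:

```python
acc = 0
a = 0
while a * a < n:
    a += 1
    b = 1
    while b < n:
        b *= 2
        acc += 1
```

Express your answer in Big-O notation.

Each loop level contributes: √n × log n. Multiplying the contributions gives O(√n log n).

Answer: O(√n log n)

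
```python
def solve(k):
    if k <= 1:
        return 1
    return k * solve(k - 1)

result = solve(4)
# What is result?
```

solve(4) = 4 * 3 * 2 * 1 = 24

Answer: 24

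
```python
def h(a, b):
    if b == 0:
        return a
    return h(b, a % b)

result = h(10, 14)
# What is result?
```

h(10, 14) -> h(14, 10) -> h(10, 4) -> h(4, 2) -> h(2, 0) -> 2

Answer: 2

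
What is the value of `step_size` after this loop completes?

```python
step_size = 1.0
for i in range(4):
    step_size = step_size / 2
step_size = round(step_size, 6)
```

Halving LR 4 times: 1 / 2^4
`step_size` takes the values: 1.0 → 0.5 → 0.25 → 0.125 → 0.0625

Answer: 0.0625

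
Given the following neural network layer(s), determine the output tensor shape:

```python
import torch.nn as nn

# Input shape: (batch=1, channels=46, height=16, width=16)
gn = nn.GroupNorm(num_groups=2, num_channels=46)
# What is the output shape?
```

Input: (1, 46, 16, 16) -> Output: (1, 46, 16, 16)

Answer: (1, 46, 16, 16)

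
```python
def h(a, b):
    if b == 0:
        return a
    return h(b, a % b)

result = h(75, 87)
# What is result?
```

h(75, 87) -> h(87, 75) -> h(75, 12) -> h(12, 3) -> h(3, 0) -> 3

Answer: 3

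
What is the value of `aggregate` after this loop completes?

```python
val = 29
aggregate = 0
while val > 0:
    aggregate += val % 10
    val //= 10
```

Sum digits of 29
`aggregate` takes the values: 0 → 9 → 11

Answer: 11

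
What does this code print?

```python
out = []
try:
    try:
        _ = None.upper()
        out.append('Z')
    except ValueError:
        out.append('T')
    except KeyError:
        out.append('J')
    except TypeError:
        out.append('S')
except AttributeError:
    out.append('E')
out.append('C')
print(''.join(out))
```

Execution trace: 'E' (outer except AttributeError) → 'C' (after the try/except). Output: EC

Answer: EC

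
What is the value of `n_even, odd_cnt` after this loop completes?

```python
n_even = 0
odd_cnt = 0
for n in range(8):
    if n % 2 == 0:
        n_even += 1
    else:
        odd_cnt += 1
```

Count evens and odds in range(8)
`n_even, odd_cnt` takes the values: (0, 0) → (1, 0) → (1, 1) → (2, 1) → (2, 2) → (3, 2) → (3, 3) → (4, 3) → (4, 4)

Answer: 4, 4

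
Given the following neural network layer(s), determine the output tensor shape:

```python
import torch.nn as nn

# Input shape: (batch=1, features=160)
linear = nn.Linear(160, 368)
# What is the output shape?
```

Input: (1, 160) -> Output: (1, 368)

Answer: (1, 368)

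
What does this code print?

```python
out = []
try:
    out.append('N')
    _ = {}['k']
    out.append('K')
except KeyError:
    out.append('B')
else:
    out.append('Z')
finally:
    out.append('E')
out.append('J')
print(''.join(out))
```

Execution trace: 'N' (try body) → 'B' (except KeyError) → 'E' (finally) → 'J' (after the try/except). Output: NBEJ

Answer: NBEJ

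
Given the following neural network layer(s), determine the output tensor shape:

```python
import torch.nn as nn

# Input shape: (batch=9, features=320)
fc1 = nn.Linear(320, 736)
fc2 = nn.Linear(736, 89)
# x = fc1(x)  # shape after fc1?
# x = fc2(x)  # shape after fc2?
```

Input: (9, 320) -> after fc1: (9, 736) -> Output: (9, 89)

Answer: (9, 89)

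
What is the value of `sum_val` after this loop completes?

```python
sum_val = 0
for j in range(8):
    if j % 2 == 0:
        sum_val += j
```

Sum of even numbers 0 to 7
`sum_val` takes the values: 0 → 2 → 6 → 12

Answer: 12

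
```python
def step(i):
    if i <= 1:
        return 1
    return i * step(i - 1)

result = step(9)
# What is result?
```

step(9) = 9 * 8 * 7 * 6 * 5 * 4 * 3 * 2 * 1 = 362880

Answer: 362880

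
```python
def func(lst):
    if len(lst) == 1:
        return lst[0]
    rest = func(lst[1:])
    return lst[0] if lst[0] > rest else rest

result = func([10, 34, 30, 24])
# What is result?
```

Recursive max over [10, 34, 30, 24] = 34

Answer: 34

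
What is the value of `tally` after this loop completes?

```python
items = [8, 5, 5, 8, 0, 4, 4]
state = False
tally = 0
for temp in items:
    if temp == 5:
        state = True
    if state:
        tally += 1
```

Count elements after first 5 in [8, 5, 5, 8, 0, 4, 4]
`tally` takes the values: 0 → 1 → 2 → 3 → 4 → 5 → 6

Answer: 6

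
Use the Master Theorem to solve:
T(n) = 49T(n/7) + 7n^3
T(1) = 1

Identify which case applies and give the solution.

a=49, b=7, f(n)=7n^3. log_7(49) = 2. Since c=3 > 2 and the regularity condition holds (49(n/7)^3 = (49/7^3)n^3 with 49/7^3 < 1), Case 3 applies: T(n) = Θ(f(n)) = O(n^3).

Answer: O(n^3) - Case 3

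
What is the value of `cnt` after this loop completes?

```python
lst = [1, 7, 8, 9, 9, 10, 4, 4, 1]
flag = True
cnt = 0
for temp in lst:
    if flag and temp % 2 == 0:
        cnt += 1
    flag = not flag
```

Count even values at even positions
`cnt` takes the values: 0 → 1 → 2

Answer: 2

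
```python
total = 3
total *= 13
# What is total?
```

Trace:
`total = 3` → total = 3
`total *= 13` → total = 39
So total = 39

Answer: 39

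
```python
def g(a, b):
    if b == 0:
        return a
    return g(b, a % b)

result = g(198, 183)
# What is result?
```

g(198, 183) -> g(183, 15) -> g(15, 3) -> g(3, 0) -> 3

Answer: 3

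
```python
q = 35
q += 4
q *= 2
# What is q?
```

Trace:
`q = 35` → q = 35
`q += 4` → q = 39
`q *= 2` → q = 78
So q = 78

Answer: 78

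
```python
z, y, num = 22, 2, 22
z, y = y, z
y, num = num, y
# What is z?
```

Trace:
`z, y, num = 22, 2, 22` → z = 22; y = 2; num = 22
`z, y = y, z` → z = 2; y = 22
`y, num = num, y` → y = 22; num = 22
So z = 2

Answer: 2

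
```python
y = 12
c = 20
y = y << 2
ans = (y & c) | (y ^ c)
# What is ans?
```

Trace:
`y = 12` → y = 12
`c = 20` → c = 20
`y = y << 2` → y = 48
`ans = (y & c) | (y ^ c)` → ans = 52
So ans = 52

Answer: 52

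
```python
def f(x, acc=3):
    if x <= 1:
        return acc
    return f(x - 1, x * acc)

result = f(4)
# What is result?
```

Accumulator trace (n, acc): (4, 3) -> (3, 12) -> (2, 36) -> (1, 72) -> return 72

Answer: 72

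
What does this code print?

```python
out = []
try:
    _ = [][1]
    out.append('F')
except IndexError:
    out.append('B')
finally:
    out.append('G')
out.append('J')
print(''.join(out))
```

Execution trace: 'B' (except IndexError) → 'G' (finally) → 'J' (after the try/except). Output: BGJ

Answer: BGJ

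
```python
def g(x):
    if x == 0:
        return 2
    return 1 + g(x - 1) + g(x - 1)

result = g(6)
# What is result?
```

g(x) = 1 + 2·g(x-1), g(0)=2. Closed form: (2+1)·2^6 - 1 = 191.

Answer: 191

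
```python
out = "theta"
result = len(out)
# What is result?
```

Trace:
`out = "theta"` → out = 'theta'
`result = len(out)` → result = 5
So result = 5

Answer: 5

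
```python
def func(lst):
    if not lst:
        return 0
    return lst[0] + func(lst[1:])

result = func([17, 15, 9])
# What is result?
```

17 + 15 + 9 + 0 = 41

Answer: 41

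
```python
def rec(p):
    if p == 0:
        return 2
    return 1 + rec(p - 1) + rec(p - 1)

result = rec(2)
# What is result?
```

rec(p) = 1 + 2·rec(p-1), rec(0)=2. Closed form: (2+1)·2^2 - 1 = 11.

Answer: 11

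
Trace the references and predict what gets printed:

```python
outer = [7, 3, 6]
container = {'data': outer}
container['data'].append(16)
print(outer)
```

Key concept: dict holds reference to list.
Step by step:
`outer = [7, 3, 6]` → outer = [7, 3, 6]
`container = {'data': outer}` → container = {'data': [7, 3, 6]}
`container['data'].append(16)` → outer = [7, 3, 6, 16]; container = {'data': [7, 3, 6, 16]}
`print(outer)` → prints [7, 3, 6, 16]

Answer: [7, 3, 6, 16]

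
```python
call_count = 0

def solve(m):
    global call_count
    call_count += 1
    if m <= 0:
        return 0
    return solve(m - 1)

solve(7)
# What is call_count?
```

Linear recursion stepping by 1: 8 calls from m=7 down to ≤0.

Answer: 8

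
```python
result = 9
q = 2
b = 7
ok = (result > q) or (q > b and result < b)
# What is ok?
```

Trace:
`result = 9` → result = 9
`q = 2` → q = 2
`b = 7` → b = 7
`ok = (result > q) or (q > b and result < b)` → ok = True
So ok = True

Answer: True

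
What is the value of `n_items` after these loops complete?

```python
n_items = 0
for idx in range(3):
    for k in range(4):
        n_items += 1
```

3 * 4 = 12
`n_items` takes the values: 0 → 1 → 2 → 3 → 4 → 5 → 6 → 7 → 8 → 9 → 10 → 11 → 12

Answer: 12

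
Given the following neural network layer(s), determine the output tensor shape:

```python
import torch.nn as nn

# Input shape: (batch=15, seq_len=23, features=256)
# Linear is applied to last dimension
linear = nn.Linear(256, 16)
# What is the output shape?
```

Input: (15, 23, 256) -> Output: (15, 23, 16)

Answer: (15, 23, 16)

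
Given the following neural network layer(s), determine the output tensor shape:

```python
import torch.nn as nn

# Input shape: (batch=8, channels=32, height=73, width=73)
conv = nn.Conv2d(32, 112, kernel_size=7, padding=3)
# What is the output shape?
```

Input: (8, 32, 73, 73) -> Output: (8, 112, 73, 73)

Answer: (8, 112, 73, 73)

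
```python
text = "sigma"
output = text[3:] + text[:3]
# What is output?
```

Trace:
`text = "sigma"` → text = 'sigma'
`output = text[3:] + text[:3]` → output = 'masig'
So output = 'masig'

Answer: 'masig'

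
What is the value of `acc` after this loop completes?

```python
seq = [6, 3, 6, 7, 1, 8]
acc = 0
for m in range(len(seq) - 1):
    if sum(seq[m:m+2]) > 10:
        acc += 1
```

Count windows with sum > 10
`acc` takes the values: 0 → 1

Answer: 1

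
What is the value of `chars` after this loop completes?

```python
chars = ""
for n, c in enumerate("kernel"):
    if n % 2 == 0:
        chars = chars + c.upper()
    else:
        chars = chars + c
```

Uppercase even positions in 'kernel'
`chars` takes the values: "" → "K" → "Ke" → "KeR" → "KeRn" → "KeRnE" → "KeRnEl"

Answer: "KeRnEl"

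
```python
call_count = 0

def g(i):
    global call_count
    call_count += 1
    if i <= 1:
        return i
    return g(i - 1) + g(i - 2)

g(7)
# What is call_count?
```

Calls(i) = 1 + Calls(i-1) + Calls(i-2); Calls(0)=Calls(1)=1. For i=7 this gives 41.

Answer: 41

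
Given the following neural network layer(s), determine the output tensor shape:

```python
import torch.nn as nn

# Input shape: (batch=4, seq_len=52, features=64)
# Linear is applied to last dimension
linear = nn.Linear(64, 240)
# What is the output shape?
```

Input: (4, 52, 64) -> Output: (4, 52, 240)

Answer: (4, 52, 240)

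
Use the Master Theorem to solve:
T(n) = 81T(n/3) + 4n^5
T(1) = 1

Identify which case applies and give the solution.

a=81, b=3, f(n)=4n^5. log_3(81) = 4. Since c=5 > 4 and the regularity condition holds (81(n/3)^5 = (81/3^5)n^5 with 81/3^5 < 1), Case 3 applies: T(n) = Θ(f(n)) = O(n^5).

Answer: O(n^5) - Case 3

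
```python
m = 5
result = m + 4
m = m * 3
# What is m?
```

Trace:
`m = 5` → m = 5
`result = m + 4` → result = 9
`m = m * 3` → m = 15
So m = 15

Answer: 15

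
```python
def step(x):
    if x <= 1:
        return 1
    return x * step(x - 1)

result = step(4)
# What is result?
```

step(4) = 4 * 3 * 2 * 1 = 24

Answer: 24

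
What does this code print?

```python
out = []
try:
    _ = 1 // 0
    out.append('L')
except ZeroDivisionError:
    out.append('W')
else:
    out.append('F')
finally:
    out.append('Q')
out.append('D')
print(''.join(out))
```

Execution trace: 'W' (except ZeroDivisionError) → 'Q' (finally) → 'D' (after the try/except). Output: WQD

Answer: WQD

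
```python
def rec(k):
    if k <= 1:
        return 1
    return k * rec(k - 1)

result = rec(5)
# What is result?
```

rec(5) = 5 * 4 * 3 * 2 * 1 = 120

Answer: 120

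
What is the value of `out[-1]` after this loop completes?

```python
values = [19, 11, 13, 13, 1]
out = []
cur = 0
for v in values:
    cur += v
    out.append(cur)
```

Cumulative sum ends at 57
`out` takes the values: [] → [19] → [19, 30] → [19, 30, 43] → [19, 30, 43, 56] → [19, 30, 43, 56, 57]
So `out[-1]` = 57

Answer: 57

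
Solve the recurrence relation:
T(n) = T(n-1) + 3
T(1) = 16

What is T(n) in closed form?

Unrolling: T(n) = T(1) + 3·(n-1) = 16 + 3(n-1) = 3n + 13.

Answer: T(n) = 3n + 13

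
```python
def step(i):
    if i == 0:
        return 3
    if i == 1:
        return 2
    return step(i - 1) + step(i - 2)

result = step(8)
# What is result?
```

Build up from base cases: step(0)=3, step(1)=2, step(2)=5, step(3)=7, step(4)=12, step(5)=19, step(6)=31, ..., step(8)=81

Answer: 81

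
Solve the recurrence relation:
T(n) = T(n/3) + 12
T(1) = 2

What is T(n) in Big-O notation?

Each step divides n by 3 and adds 12. After log_3(n) steps we reach T(1)=2. So T(n) = 12·log_3(n) + 2 = O(log n).

Answer: O(log n)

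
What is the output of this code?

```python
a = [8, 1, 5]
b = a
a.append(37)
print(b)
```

Key concept: basic list aliasing.
Step by step:
`a = [8, 1, 5]` → a = [8, 1, 5]
`b = a` → b = [8, 1, 5] (same object as a)
`a.append(37)` → a = [8, 1, 5, 37] (same object as b); b = [8, 1, 5, 37] (same object as a)
`print(b)` → prints [8, 1, 5, 37]

Answer: [8, 1, 5, 37]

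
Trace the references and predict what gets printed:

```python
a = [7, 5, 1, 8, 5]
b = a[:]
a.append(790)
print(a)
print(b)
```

Key concept: slice [:] creates copy.
Step by step:
`a = [7, 5, 1, 8, 5]` → a = [7, 5, 1, 8, 5]
`b = a[:]` → b = [7, 5, 1, 8, 5]
`a.append(790)` → a = [7, 5, 1, 8, 5, 790]
`print(a)` → prints [7, 5, 1, 8, 5, 790]
`print(b)` → prints [7, 5, 1, 8, 5]

Answer:
[7, 5, 1, 8, 5, 790]
[7, 5, 1, 8, 5]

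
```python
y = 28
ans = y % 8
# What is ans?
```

Trace:
`y = 28` → y = 28
`ans = y % 8` → ans = 4
So ans = 4

Answer: 4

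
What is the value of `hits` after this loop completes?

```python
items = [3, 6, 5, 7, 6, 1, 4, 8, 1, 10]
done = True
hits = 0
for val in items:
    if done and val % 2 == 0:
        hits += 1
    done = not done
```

Count even values at even positions
`hits` takes the values: 0 → 1 → 2

Answer: 2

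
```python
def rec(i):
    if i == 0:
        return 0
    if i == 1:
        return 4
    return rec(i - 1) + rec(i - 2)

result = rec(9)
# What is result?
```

Build up from base cases: rec(0)=0, rec(1)=4, rec(2)=4, rec(3)=8, rec(4)=12, rec(5)=20, rec(6)=32, ..., rec(9)=136

Answer: 136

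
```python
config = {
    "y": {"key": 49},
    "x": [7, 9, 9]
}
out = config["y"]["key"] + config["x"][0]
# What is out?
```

Trace:
`config = { ...` → config = {'y': {'key': 49}, 'x': [7, 9, 9]}
`out = config["y"]["key"] + config["x"][0]` → out = 56
So out = 56

Answer: 56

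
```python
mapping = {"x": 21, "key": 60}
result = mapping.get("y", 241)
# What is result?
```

Trace:
`mapping = {"x": 21, "key": 60}` → mapping = {'x': 21, 'key': 60}
`result = mapping.get("y", 241)` → result = 241
So result = 241

Answer: 241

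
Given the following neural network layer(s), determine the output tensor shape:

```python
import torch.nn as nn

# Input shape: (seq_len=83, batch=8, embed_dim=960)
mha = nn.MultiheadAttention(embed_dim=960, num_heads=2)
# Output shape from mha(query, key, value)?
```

Input: (83, 8, 960) -> Output: (83, 8, 960)

Answer: (83, 8, 960)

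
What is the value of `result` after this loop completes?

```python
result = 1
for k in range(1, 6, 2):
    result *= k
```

Product of 1, 3, 5, ... up to 5
`result` takes the values: 1 → 3 → 15

Answer: 15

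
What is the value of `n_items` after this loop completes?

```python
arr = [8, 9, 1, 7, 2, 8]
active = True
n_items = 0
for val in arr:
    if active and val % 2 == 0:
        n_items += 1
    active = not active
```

Count even values at even positions
`n_items` takes the values: 0 → 1 → 2

Answer: 2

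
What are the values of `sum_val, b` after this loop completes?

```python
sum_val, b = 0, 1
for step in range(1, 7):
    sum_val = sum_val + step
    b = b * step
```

Sum and factorial of 1 to 6
`sum_val, b` takes the values: (0, 1) → (1, 1) → (3, 1) → (3, 2) → (6, 2) → (6, 6) → (10, 6) → (10, 24) → (15, 24) → (15, 120) → (21, 120) → (21, 720)

Answer: 21, 720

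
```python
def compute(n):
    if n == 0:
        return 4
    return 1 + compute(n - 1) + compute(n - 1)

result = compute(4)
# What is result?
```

compute(n) = 1 + 2·compute(n-1), compute(0)=4. Closed form: (4+1)·2^4 - 1 = 79.

Answer: 79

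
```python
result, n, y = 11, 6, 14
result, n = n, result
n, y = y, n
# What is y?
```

Trace:
`result, n, y = 11, 6, 14` → result = 11; n = 6; y = 14
`result, n = n, result` → result = 6; n = 11
`n, y = y, n` → n = 14; y = 11
So y = 11

Answer: 11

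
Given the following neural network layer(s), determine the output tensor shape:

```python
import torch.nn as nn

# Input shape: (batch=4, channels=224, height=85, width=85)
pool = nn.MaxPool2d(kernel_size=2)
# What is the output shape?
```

Input: (4, 224, 85, 85) -> Output: (4, 224, 42, 42)

Answer: (4, 224, 42, 42)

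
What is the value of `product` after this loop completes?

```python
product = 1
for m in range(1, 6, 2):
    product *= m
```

Product of 1, 3, 5, ... up to 5
`product` takes the values: 1 → 3 → 15

Answer: 15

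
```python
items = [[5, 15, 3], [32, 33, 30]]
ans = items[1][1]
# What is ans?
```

Trace:
`items = [[5, 15, 3], [32, 33, 30]]` → items = [[5, 15, 3], [32, 33, 30]]
`ans = items[1][1]` → ans = 33
So ans = 33

Answer: 33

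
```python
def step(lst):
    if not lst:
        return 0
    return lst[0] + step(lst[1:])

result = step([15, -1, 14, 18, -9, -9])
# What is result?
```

15 + (-1) + 14 + 18 + (-9) + (-9) + 0 = 28

Answer: 28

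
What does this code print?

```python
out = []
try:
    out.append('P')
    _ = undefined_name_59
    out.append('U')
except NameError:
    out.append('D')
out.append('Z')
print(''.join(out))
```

Execution trace: 'P' (try body) → 'D' (except NameError) → 'Z' (after the try/except). Output: PDZ

Answer: PDZ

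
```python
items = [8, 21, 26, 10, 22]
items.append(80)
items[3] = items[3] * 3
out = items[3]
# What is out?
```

Trace:
`items = [8, 21, 26, 10, 22]` → items = [8, 21, 26, 10, 22]
`items.append(80)` → items = [8, 21, 26, 10, 22, 80]
`items[3] = items[3] * 3` → items = [8, 21, 26, 30, 22, 80]
`out = items[3]` → out = 30
So out = 30

Answer: 30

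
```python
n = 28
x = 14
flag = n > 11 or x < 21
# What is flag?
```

Trace:
`n = 28` → n = 28
`x = 14` → x = 14
`flag = n > 11 or x < 21` → flag = True
So flag = True

Answer: True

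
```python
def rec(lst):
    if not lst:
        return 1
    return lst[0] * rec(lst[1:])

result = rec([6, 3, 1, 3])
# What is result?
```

Product over [6, 3, 1, 3] = 6 * 3 * 1 * 3 = 54

Answer: 54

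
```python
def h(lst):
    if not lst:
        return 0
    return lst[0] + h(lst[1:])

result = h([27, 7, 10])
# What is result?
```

27 + 7 + 10 + 0 = 44

Answer: 44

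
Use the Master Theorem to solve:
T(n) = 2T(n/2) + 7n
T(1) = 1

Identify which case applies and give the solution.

a=2, b=2, f(n)=7n. log_2(2) = 1. Since c=1 = 1, Case 2 applies: T(n) = Θ(n^log_b(a) · log n) = O(n log n).

Answer: O(n log n) - Case 2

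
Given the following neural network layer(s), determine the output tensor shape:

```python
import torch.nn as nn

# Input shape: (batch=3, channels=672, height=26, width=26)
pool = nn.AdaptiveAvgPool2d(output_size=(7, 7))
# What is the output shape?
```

Input: (3, 672, 26, 26) -> Output: (3, 672, 7, 7)

Answer: (3, 672, 7, 7)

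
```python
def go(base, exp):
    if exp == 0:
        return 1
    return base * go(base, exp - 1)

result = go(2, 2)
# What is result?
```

go(2, 2) = 2 * 2 = 4

Answer: 4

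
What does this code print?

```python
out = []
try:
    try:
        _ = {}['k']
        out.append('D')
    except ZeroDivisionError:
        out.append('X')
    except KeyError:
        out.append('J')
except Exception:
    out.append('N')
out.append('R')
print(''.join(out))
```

Execution trace: 'J' (inner except KeyError) → 'R' (after the try/except). Output: JR

Answer: JR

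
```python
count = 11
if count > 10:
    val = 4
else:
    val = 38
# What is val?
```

Trace:
`count = 11` → count = 11
`if count > 10: ...` → count > 10 is True → val = 4
So val = 4

Answer: 4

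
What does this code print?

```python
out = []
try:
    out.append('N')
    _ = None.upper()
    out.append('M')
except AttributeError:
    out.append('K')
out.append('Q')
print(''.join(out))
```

Execution trace: 'N' (try body) → 'K' (except AttributeError) → 'Q' (after the try/except). Output: NKQ

Answer: NKQ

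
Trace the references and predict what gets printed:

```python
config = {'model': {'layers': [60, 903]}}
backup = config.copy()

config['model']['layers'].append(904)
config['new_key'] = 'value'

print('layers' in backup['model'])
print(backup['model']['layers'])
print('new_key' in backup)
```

Key concept: shallow copy gotcha with nested dict.
Step by step:
`config = {'model': {'layers': [60, 903]}}` → config = {'model': {'layers': [60, 903]}}
`backup = config.copy()` → backup = {'model': {'layers': [60, 903]}}
`config['model']['layers'].append(904)` → config = {'model': {'layers': [60, 903, 904]}}; backup = {'model': {'layers': [60, 903, 904]}}
`config['new_key'] = 'value'` → config = {'model': {'layers': [60, 903, 904]}, 'new_key': 'value'}
`print('layers' in backup['model'])` → prints True
`print(backup['model']['layers'])` → prints [60, 903, 904]
`print('new_key' in backup)` → prints False

Answer:
True
[60, 903, 904]
False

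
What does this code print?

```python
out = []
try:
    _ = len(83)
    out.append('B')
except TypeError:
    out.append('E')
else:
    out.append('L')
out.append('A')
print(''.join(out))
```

Execution trace: 'E' (except TypeError) → 'A' (after the try/except). Output: EA

Answer: EA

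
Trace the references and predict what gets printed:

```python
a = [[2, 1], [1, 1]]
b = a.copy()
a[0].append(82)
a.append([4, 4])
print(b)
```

Key concept: shallow copy with nested lists.
Step by step:
`a = [[2, 1], [1, 1]]` → a = [[2, 1], [1, 1]]
`b = a.copy()` → b = [[2, 1], [1, 1]]
`a[0].append(82)` → a = [[2, 1, 82], [1, 1]]; b = [[2, 1, 82], [1, 1]]
`a.append([4, 4])` → a = [[2, 1, 82], [1, 1], [4, 4]]
`print(b)` → prints [[2, 1, 82], [1, 1]]

Answer: [[2, 1, 82], [1, 1]]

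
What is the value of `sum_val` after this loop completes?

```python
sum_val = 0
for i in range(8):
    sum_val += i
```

Sum of 0 to 7 = 28
`sum_val` takes the values: 0 → 1 → 3 → 6 → 10 → 15 → 21 → 28

Answer: 28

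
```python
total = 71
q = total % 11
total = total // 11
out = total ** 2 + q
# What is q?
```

Trace:
`total = 71` → total = 71
`q = total % 11` → q = 5
`total = total // 11` → total = 6
`out = total ** 2 + q` → out = 41
So q = 5

Answer: 5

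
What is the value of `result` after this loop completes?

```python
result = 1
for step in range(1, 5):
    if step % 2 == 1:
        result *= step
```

Product of odd numbers 1 to 4
`result` takes the values: 1 → 3

Answer: 3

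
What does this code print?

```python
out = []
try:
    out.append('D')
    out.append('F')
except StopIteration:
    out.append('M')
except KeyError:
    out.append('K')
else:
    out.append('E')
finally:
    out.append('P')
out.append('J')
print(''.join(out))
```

Execution trace: 'D' (try body) → 'F' (try body, no exception) → 'E' (else) → 'P' (finally) → 'J' (after the try/except). Output: DFEPJ

Answer: DFEPJ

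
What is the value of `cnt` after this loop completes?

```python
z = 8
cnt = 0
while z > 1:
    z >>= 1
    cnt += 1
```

Count right shifts until 1
`cnt` takes the values: 0 → 1 → 2 → 3

Answer: 3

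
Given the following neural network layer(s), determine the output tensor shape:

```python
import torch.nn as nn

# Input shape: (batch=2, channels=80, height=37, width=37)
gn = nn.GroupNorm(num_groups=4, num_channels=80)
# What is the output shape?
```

Input: (2, 80, 37, 37) -> Output: (2, 80, 37, 37)

Answer: (2, 80, 37, 37)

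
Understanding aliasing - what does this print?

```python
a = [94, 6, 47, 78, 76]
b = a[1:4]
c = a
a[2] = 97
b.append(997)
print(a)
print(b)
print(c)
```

Key concept: slice vs alias.
Step by step:
`a = [94, 6, 47, 78, 76]` → a = [94, 6, 47, 78, 76]
`b = a[1:4]` → b = [6, 47, 78]
`c = a` → c = [94, 6, 47, 78, 76] (same object as a)
`a[2] = 97` → a = [94, 6, 97, 78, 76] (same object as c); c = [94, 6, 97, 78, 76] (same object as a)
`b.append(997)` → b = [6, 47, 78, 997]
`print(a)` → prints [94, 6, 97, 78, 76]
`print(b)` → prints [6, 47, 78, 997]
`print(c)` → prints [94, 6, 97, 78, 76]

Answer:
[94, 6, 97, 78, 76]
[6, 47, 78, 997]
[94, 6, 97, 78, 76]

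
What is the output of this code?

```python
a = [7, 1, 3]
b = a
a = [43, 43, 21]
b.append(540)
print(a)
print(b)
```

Key concept: rebinding vs mutation: a is rebound to a new list, b still points at the original.
Step by step:
`a = [7, 1, 3]` → a = [7, 1, 3]
`b = a` → b = [7, 1, 3] (same object as a)
`a = [43, 43, 21]` → a = [43, 43, 21]
`b.append(540)` → b = [7, 1, 3, 540]
`print(a)` → prints [43, 43, 21]
`print(b)` → prints [7, 1, 3, 540]

Answer:
[43, 43, 21]
[7, 1, 3, 540]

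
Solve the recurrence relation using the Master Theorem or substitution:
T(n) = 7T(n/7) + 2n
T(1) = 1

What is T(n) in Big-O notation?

By Master Theorem: a=7, b=7, f(n)=2n. Since log_7(7) = 1 and f(n) = Θ(n^1), Case 2 applies. T(n) = O(n log n).

Answer: O(n log n)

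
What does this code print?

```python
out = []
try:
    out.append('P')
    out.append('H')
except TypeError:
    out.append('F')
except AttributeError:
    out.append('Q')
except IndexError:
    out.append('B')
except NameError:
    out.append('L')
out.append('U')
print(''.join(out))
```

Execution trace: 'P' (try body) → 'H' (try body, no exception) → 'U' (after the try/except). Output: PHU

Answer: PHU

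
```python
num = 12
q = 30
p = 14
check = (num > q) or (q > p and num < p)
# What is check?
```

Trace:
`num = 12` → num = 12
`q = 30` → q = 30
`p = 14` → p = 14
`check = (num > q) or (q > p and num < p)` → check = True
So check = True

Answer: True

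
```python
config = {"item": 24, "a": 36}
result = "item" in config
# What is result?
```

Trace:
`config = {"item": 24, "a": 36}` → config = {'item': 24, 'a': 36}
`result = "item" in config` → result = True
So result = True

Answer: True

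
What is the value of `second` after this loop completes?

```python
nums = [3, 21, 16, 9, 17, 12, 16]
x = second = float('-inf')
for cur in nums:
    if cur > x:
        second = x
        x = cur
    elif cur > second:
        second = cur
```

Second largest (with repeats) in [3, 21, 16, 9, 17, 12, 16]
`second` takes the values: -inf → 3 → 16 → 17

Answer: 17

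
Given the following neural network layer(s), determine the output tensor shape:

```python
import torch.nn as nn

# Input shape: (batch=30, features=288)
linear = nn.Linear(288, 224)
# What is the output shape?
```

Input: (30, 288) -> Output: (30, 224)

Answer: (30, 224)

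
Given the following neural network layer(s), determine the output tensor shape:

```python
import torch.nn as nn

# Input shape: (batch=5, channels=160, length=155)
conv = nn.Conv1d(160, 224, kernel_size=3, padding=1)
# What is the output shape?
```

Input: (5, 160, 155) -> Output: (5, 224, 155)

Answer: (5, 224, 155)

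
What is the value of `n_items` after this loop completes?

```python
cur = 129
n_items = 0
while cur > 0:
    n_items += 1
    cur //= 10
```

Count digits by repeated division by 10
`n_items` takes the values: 0 → 1 → 2 → 3

Answer: 3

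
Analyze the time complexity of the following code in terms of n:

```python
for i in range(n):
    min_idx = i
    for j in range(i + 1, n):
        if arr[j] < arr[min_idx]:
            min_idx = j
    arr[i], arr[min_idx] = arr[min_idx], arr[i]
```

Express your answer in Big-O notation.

This is Selection sort. Time complexity: O(n²).

Answer: O(n²)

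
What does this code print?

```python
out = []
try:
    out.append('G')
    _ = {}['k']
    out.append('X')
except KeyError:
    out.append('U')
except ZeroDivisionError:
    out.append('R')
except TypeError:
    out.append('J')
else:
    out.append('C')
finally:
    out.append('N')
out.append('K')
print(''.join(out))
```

Execution trace: 'G' (try body) → 'U' (except KeyError) → 'N' (finally) → 'K' (after the try/except). Output: GUNK

Answer: GUNK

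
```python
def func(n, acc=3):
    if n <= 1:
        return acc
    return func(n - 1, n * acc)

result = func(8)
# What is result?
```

Accumulator trace (n, acc): (8, 3) -> (7, 24) -> (6, 168) -> (5, 1008) -> (4, 5040) -> (3, 20160) -> (2, 60480) -> (1, 120960) -> return 120960

Answer: 120960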